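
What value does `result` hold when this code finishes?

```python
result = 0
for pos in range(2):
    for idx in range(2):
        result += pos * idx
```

Let's trace through this code step by step.

Initialize: result = 0
Entering loop: for pos in range(2):

After execution: result = 1
1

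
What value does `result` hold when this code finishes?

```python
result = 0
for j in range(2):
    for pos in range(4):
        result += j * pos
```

Let's trace through this code step by step.

Initialize: result = 0
Entering loop: for j in range(2):

After execution: result = 6
6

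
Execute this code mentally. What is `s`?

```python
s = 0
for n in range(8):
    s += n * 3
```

Let's trace through this code step by step.

Initialize: s = 0
Entering loop: for n in range(8):

After execution: s = 84
84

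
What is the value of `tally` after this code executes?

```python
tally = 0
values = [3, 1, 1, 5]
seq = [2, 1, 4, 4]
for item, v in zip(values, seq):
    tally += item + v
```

Let's trace through this code step by step.

Initialize: tally = 0
Initialize: values = [3, 1, 1, 5]
Initialize: seq = [2, 1, 4, 4]
Entering loop: for item, v in zip(values, seq):

After execution: tally = 21
21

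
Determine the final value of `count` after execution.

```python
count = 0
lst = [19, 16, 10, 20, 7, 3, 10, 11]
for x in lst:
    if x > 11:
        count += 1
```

Let's trace through this code step by step.

Initialize: count = 0
Initialize: lst = [19, 16, 10, 20, 7, 3, 10, 11]
Entering loop: for x in lst:

After execution: count = 3
3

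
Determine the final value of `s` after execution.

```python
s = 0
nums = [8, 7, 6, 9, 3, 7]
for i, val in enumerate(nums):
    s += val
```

Let's trace through this code step by step.

Initialize: s = 0
Initialize: nums = [8, 7, 6, 9, 3, 7]
Entering loop: for i, val in enumerate(nums):

After execution: s = 40
40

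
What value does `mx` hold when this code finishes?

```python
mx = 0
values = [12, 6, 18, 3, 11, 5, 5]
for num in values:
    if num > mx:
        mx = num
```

Let's trace through this code step by step.

Initialize: mx = 0
Initialize: values = [12, 6, 18, 3, 11, 5, 5]
Entering loop: for num in values:

After execution: mx = 18
18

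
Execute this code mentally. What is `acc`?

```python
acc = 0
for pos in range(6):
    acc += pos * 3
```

Let's trace through this code step by step.

Initialize: acc = 0
Entering loop: for pos in range(6):

After execution: acc = 45
45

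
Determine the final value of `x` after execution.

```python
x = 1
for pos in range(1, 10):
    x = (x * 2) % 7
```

Let's trace through this code step by step.

Initialize: x = 1
Entering loop: for pos in range(1, 10):

After execution: x = 1
1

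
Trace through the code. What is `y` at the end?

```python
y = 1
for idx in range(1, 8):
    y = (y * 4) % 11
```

Let's trace through this code step by step.

Initialize: y = 1
Entering loop: for idx in range(1, 8):

After execution: y = 5
5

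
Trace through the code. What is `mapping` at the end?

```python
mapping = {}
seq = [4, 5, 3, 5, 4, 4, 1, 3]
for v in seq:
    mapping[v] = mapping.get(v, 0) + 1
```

Let's trace through this code step by step.

Initialize: mapping = {}
Initialize: seq = [4, 5, 3, 5, 4, 4, 1, 3]
Entering loop: for v in seq:

After execution: mapping = {4: 3, 5: 2, 3: 2, 1: 1}
{4: 3, 5: 2, 3: 2, 1: 1}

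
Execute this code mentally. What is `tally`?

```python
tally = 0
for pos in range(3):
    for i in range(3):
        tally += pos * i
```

Let's trace through this code step by step.

Initialize: tally = 0
Entering loop: for pos in range(3):

After execution: tally = 9
9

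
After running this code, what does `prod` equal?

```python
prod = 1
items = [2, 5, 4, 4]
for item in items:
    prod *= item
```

Let's trace through this code step by step.

Initialize: prod = 1
Initialize: items = [2, 5, 4, 4]
Entering loop: for item in items:

After execution: prod = 160
160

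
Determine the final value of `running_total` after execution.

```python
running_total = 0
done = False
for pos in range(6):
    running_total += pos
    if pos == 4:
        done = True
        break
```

Let's trace through this code step by step.

Initialize: running_total = 0
Initialize: done = False
Entering loop: for pos in range(6):

After execution: running_total = 10
10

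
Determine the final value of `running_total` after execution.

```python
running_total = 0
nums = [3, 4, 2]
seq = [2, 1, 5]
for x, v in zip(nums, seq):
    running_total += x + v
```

Let's trace through this code step by step.

Initialize: running_total = 0
Initialize: nums = [3, 4, 2]
Initialize: seq = [2, 1, 5]
Entering loop: for x, v in zip(nums, seq):

After execution: running_total = 17
17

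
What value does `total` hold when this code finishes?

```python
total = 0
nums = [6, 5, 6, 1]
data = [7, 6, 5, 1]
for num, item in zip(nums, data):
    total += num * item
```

Let's trace through this code step by step.

Initialize: total = 0
Initialize: nums = [6, 5, 6, 1]
Initialize: data = [7, 6, 5, 1]
Entering loop: for num, item in zip(nums, data):

After execution: total = 103
103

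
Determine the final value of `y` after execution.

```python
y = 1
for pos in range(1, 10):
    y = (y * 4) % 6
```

Let's trace through this code step by step.

Initialize: y = 1
Entering loop: for pos in range(1, 10):

After execution: y = 4
4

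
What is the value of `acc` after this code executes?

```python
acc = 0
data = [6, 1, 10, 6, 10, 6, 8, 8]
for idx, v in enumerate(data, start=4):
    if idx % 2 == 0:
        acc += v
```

Let's trace through this code step by step.

Initialize: acc = 0
Initialize: data = [6, 1, 10, 6, 10, 6, 8, 8]
Entering loop: for idx, v in enumerate(data, start=4):

After execution: acc = 34
34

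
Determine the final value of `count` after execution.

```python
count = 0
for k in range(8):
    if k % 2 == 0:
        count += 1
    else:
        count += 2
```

Let's trace through this code step by step.

Initialize: count = 0
Entering loop: for k in range(8):

After execution: count = 12
12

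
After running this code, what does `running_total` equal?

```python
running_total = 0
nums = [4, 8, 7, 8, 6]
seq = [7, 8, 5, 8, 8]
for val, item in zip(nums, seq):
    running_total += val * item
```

Let's trace through this code step by step.

Initialize: running_total = 0
Initialize: nums = [4, 8, 7, 8, 6]
Initialize: seq = [7, 8, 5, 8, 8]
Entering loop: for val, item in zip(nums, seq):

After execution: running_total = 239
239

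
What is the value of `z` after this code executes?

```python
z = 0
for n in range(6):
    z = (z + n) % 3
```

Let's trace through this code step by step.

Initialize: z = 0
Entering loop: for n in range(6):

After execution: z = 0
0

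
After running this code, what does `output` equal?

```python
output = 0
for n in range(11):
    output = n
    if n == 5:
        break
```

Let's trace through this code step by step.

Initialize: output = 0
Entering loop: for n in range(11):

After execution: output = 5
5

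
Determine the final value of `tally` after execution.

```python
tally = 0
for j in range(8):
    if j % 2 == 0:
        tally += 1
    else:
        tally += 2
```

Let's trace through this code step by step.

Initialize: tally = 0
Entering loop: for j in range(8):

After execution: tally = 12
12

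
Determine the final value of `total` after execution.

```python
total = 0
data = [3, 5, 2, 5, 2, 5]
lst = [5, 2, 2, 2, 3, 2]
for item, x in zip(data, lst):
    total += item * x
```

Let's trace through this code step by step.

Initialize: total = 0
Initialize: data = [3, 5, 2, 5, 2, 5]
Initialize: lst = [5, 2, 2, 2, 3, 2]
Entering loop: for item, x in zip(data, lst):

After execution: total = 55
55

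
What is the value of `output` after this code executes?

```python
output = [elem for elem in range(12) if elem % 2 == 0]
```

Let's trace through this code step by step.

Initialize: output = [elem for elem in range(12) if elem % 2 == 0]

After execution: output = [0, 2, 4, 6, 8, 10]
[0, 2, 4, 6, 8, 10]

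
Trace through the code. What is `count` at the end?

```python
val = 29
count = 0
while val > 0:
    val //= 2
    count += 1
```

Let's trace through this code step by step.

Initialize: val = 29
Initialize: count = 0
Entering loop: while val > 0:

After execution: count = 5
5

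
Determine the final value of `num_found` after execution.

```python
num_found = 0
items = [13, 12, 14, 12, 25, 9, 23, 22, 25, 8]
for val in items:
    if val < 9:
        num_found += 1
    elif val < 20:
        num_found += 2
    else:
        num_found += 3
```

Let's trace through this code step by step.

Initialize: num_found = 0
Initialize: items = [13, 12, 14, 12, 25, 9, 23, 22, 25, 8]
Entering loop: for val in items:

After execution: num_found = 23
23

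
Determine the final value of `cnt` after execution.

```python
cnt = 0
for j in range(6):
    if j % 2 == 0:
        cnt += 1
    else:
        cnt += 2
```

Let's trace through this code step by step.

Initialize: cnt = 0
Entering loop: for j in range(6):

After execution: cnt = 9
9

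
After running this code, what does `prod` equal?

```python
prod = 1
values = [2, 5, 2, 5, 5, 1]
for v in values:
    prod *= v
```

Let's trace through this code step by step.

Initialize: prod = 1
Initialize: values = [2, 5, 2, 5, 5, 1]
Entering loop: for v in values:

After execution: prod = 500
500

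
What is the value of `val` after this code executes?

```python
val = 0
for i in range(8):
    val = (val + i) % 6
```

Let's trace through this code step by step.

Initialize: val = 0
Entering loop: for i in range(8):

After execution: val = 4
4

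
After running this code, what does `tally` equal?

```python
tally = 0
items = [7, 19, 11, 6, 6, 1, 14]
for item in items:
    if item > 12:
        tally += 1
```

Let's trace through this code step by step.

Initialize: tally = 0
Initialize: items = [7, 19, 11, 6, 6, 1, 14]
Entering loop: for item in items:

After execution: tally = 2
2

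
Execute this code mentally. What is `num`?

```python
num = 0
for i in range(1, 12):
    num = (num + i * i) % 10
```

Let's trace through this code step by step.

Initialize: num = 0
Entering loop: for i in range(1, 12):

After execution: num = 6
6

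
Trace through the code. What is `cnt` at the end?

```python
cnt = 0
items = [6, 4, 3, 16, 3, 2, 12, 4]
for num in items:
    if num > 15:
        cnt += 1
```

Let's trace through this code step by step.

Initialize: cnt = 0
Initialize: items = [6, 4, 3, 16, 3, 2, 12, 4]
Entering loop: for num in items:

After execution: cnt = 1
1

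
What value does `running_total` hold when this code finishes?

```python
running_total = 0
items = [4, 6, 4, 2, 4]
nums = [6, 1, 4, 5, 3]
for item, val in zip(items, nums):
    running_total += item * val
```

Let's trace through this code step by step.

Initialize: running_total = 0
Initialize: items = [4, 6, 4, 2, 4]
Initialize: nums = [6, 1, 4, 5, 3]
Entering loop: for item, val in zip(items, nums):

After execution: running_total = 68
68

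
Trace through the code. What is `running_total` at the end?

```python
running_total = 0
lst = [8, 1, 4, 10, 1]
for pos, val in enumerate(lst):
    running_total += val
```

Let's trace through this code step by step.

Initialize: running_total = 0
Initialize: lst = [8, 1, 4, 10, 1]
Entering loop: for pos, val in enumerate(lst):

After execution: running_total = 24
24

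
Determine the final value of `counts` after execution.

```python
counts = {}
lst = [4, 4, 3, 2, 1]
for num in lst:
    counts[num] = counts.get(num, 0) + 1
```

Let's trace through this code step by step.

Initialize: counts = {}
Initialize: lst = [4, 4, 3, 2, 1]
Entering loop: for num in lst:

After execution: counts = {4: 2, 3: 1, 2: 1, 1: 1}
{4: 2, 3: 1, 2: 1, 1: 1}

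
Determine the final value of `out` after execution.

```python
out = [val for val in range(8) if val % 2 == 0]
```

Let's trace through this code step by step.

Initialize: out = [val for val in range(8) if val % 2 == 0]

After execution: out = [0, 2, 4, 6]
[0, 2, 4, 6]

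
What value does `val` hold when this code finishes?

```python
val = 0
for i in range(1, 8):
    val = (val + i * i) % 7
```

Let's trace through this code step by step.

Initialize: val = 0
Entering loop: for i in range(1, 8):

After execution: val = 0
0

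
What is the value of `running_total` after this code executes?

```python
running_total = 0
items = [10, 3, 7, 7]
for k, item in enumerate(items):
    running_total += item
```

Let's trace through this code step by step.

Initialize: running_total = 0
Initialize: items = [10, 3, 7, 7]
Entering loop: for k, item in enumerate(items):

After execution: running_total = 27
27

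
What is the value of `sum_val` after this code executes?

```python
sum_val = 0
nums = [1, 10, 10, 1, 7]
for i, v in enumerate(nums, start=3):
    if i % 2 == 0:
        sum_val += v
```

Let's trace through this code step by step.

Initialize: sum_val = 0
Initialize: nums = [1, 10, 10, 1, 7]
Entering loop: for i, v in enumerate(nums, start=3):

After execution: sum_val = 11
11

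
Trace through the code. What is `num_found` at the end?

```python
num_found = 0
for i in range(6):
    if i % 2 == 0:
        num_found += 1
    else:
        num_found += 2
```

Let's trace through this code step by step.

Initialize: num_found = 0
Entering loop: for i in range(6):

After execution: num_found = 9
9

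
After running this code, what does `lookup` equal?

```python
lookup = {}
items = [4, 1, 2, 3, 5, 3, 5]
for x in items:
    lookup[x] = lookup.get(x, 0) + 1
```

Let's trace through this code step by step.

Initialize: lookup = {}
Initialize: items = [4, 1, 2, 3, 5, 3, 5]
Entering loop: for x in items:

After execution: lookup = {4: 1, 1: 1, 2: 1, 3: 2, 5: 2}
{4: 1, 1: 1, 2: 1, 3: 2, 5: 2}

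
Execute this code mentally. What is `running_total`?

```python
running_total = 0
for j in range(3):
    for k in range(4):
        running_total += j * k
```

Let's trace through this code step by step.

Initialize: running_total = 0
Entering loop: for j in range(3):

After execution: running_total = 18
18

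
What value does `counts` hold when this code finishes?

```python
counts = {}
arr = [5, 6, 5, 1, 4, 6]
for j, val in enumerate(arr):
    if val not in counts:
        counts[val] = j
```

Let's trace through this code step by step.

Initialize: counts = {}
Initialize: arr = [5, 6, 5, 1, 4, 6]
Entering loop: for j, val in enumerate(arr):

After execution: counts = {5: 0, 6: 1, 1: 3, 4: 4}
{5: 0, 6: 1, 1: 3, 4: 4}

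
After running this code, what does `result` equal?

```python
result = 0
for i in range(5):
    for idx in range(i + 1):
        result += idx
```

Let's trace through this code step by step.

Initialize: result = 0
Entering loop: for i in range(5):

After execution: result = 20
20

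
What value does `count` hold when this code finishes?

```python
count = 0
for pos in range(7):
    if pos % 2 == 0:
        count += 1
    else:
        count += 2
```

Let's trace through this code step by step.

Initialize: count = 0
Entering loop: for pos in range(7):

After execution: count = 10
10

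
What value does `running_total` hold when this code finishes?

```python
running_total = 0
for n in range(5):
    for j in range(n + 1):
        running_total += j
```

Let's trace through this code step by step.

Initialize: running_total = 0
Entering loop: for n in range(5):

After execution: running_total = 20
20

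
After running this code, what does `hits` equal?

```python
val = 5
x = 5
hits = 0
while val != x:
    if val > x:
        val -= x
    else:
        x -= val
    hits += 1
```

Let's trace through this code step by step.

Initialize: val = 5
Initialize: x = 5
Initialize: hits = 0
Entering loop: while val != x:

After execution: hits = 0
0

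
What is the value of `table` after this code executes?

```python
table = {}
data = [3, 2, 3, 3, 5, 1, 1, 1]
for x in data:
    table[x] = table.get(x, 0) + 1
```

Let's trace through this code step by step.

Initialize: table = {}
Initialize: data = [3, 2, 3, 3, 5, 1, 1, 1]
Entering loop: for x in data:

After execution: table = {3: 3, 2: 1, 5: 1, 1: 3}
{3: 3, 2: 1, 5: 1, 1: 3}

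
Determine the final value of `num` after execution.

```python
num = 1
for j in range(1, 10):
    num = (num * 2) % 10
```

Let's trace through this code step by step.

Initialize: num = 1
Entering loop: for j in range(1, 10):

After execution: num = 2
2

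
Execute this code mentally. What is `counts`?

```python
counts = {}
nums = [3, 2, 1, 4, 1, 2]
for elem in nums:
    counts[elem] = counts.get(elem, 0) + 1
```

Let's trace through this code step by step.

Initialize: counts = {}
Initialize: nums = [3, 2, 1, 4, 1, 2]
Entering loop: for elem in nums:

After execution: counts = {3: 1, 2: 2, 1: 2, 4: 1}
{3: 1, 2: 2, 1: 2, 4: 1}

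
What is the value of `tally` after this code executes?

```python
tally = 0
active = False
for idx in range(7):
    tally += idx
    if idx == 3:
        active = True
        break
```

Let's trace through this code step by step.

Initialize: tally = 0
Initialize: active = False
Entering loop: for idx in range(7):

After execution: tally = 6
6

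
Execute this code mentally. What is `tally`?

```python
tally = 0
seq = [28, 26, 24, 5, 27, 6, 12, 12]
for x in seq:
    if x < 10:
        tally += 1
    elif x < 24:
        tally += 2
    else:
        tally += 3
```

Let's trace through this code step by step.

Initialize: tally = 0
Initialize: seq = [28, 26, 24, 5, 27, 6, 12, 12]
Entering loop: for x in seq:

After execution: tally = 18
18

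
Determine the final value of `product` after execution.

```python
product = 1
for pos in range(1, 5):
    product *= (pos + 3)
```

Let's trace through this code step by step.

Initialize: product = 1
Entering loop: for pos in range(1, 5):

After execution: product = 840
840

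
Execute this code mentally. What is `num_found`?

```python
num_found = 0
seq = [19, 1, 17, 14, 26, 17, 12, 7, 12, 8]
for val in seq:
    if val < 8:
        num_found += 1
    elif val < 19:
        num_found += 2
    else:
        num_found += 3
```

Let's trace through this code step by step.

Initialize: num_found = 0
Initialize: seq = [19, 1, 17, 14, 26, 17, 12, 7, 12, 8]
Entering loop: for val in seq:

After execution: num_found = 20
20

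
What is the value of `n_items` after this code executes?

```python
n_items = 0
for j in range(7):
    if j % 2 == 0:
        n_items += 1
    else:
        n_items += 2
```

Let's trace through this code step by step.

Initialize: n_items = 0
Entering loop: for j in range(7):

After execution: n_items = 10
10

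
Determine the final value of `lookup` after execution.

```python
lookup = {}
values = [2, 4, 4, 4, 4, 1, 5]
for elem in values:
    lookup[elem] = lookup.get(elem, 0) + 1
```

Let's trace through this code step by step.

Initialize: lookup = {}
Initialize: values = [2, 4, 4, 4, 4, 1, 5]
Entering loop: for elem in values:

After execution: lookup = {2: 1, 4: 4, 1: 1, 5: 1}
{2: 1, 4: 4, 1: 1, 5: 1}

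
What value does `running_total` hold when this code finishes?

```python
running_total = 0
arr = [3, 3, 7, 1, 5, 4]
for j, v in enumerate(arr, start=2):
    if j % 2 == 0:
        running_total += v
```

Let's trace through this code step by step.

Initialize: running_total = 0
Initialize: arr = [3, 3, 7, 1, 5, 4]
Entering loop: for j, v in enumerate(arr, start=2):

After execution: running_total = 15
15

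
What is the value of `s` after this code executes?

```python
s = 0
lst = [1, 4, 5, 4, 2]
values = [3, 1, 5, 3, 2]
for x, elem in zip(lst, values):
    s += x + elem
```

Let's trace through this code step by step.

Initialize: s = 0
Initialize: lst = [1, 4, 5, 4, 2]
Initialize: values = [3, 1, 5, 3, 2]
Entering loop: for x, elem in zip(lst, values):

After execution: s = 30
30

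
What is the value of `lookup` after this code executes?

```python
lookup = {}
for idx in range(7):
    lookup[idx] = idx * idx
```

Let's trace through this code step by step.

Initialize: lookup = {}
Entering loop: for idx in range(7):

After execution: lookup = {0: 0, 1: 1, 2: 4, 3: 9, 4: 16, 5: 25, 6: 36}
{0: 0, 1: 1, 2: 4, 3: 9, 4: 16, 5: 25, 6: 36}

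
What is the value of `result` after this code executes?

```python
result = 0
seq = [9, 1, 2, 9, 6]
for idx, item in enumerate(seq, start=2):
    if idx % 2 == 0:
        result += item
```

Let's trace through this code step by step.

Initialize: result = 0
Initialize: seq = [9, 1, 2, 9, 6]
Entering loop: for idx, item in enumerate(seq, start=2):

After execution: result = 17
17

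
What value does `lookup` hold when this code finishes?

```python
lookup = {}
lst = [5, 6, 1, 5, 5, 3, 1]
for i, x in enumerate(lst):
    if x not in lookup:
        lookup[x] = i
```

Let's trace through this code step by step.

Initialize: lookup = {}
Initialize: lst = [5, 6, 1, 5, 5, 3, 1]
Entering loop: for i, x in enumerate(lst):

After execution: lookup = {5: 0, 6: 1, 1: 2, 3: 5}
{5: 0, 6: 1, 1: 2, 3: 5}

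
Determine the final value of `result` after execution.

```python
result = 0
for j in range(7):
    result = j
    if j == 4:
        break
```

Let's trace through this code step by step.

Initialize: result = 0
Entering loop: for j in range(7):

After execution: result = 4
4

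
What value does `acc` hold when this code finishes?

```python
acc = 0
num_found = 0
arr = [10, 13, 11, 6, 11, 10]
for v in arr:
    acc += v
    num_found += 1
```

Let's trace through this code step by step.

Initialize: acc = 0
Initialize: num_found = 0
Initialize: arr = [10, 13, 11, 6, 11, 10]
Entering loop: for v in arr:

After execution: acc = 61
61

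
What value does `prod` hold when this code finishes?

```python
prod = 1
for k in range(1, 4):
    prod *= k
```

Let's trace through this code step by step.

Initialize: prod = 1
Entering loop: for k in range(1, 4):

After execution: prod = 6
6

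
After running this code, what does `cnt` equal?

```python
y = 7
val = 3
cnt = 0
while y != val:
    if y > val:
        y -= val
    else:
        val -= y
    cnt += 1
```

Let's trace through this code step by step.

Initialize: y = 7
Initialize: val = 3
Initialize: cnt = 0
Entering loop: while y != val:

After execution: cnt = 4
4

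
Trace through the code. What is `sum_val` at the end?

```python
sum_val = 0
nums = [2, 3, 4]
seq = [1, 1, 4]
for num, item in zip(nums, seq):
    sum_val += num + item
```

Let's trace through this code step by step.

Initialize: sum_val = 0
Initialize: nums = [2, 3, 4]
Initialize: seq = [1, 1, 4]
Entering loop: for num, item in zip(nums, seq):

After execution: sum_val = 15
15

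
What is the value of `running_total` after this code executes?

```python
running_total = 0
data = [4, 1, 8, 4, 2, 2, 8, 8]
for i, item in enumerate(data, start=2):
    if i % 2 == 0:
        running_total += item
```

Let's trace through this code step by step.

Initialize: running_total = 0
Initialize: data = [4, 1, 8, 4, 2, 2, 8, 8]
Entering loop: for i, item in enumerate(data, start=2):

After execution: running_total = 22
22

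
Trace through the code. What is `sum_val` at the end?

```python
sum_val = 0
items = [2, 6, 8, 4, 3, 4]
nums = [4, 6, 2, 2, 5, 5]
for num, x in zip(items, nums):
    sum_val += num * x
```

Let's trace through this code step by step.

Initialize: sum_val = 0
Initialize: items = [2, 6, 8, 4, 3, 4]
Initialize: nums = [4, 6, 2, 2, 5, 5]
Entering loop: for num, x in zip(items, nums):

After execution: sum_val = 103
103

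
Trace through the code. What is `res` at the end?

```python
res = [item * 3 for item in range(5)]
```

Let's trace through this code step by step.

Initialize: res = [item * 3 for item in range(5)]

After execution: res = [0, 3, 6, 9, 12]
[0, 3, 6, 9, 12]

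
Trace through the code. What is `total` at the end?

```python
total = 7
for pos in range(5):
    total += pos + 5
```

Let's trace through this code step by step.

Initialize: total = 7
Entering loop: for pos in range(5):

After execution: total = 42
42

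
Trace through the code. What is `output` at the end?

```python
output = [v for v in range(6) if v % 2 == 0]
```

Let's trace through this code step by step.

Initialize: output = [v for v in range(6) if v % 2 == 0]

After execution: output = [0, 2, 4]
[0, 2, 4]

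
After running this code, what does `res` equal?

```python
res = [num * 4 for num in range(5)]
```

Let's trace through this code step by step.

Initialize: res = [num * 4 for num in range(5)]

After execution: res = [0, 4, 8, 12, 16]
[0, 4, 8, 12, 16]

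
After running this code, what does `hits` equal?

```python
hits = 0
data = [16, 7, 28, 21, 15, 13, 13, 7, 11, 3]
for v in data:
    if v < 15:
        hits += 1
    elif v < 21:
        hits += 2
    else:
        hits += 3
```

Let's trace through this code step by step.

Initialize: hits = 0
Initialize: data = [16, 7, 28, 21, 15, 13, 13, 7, 11, 3]
Entering loop: for v in data:

After execution: hits = 16
16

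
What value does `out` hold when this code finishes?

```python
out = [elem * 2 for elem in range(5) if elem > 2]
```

Let's trace through this code step by step.

Initialize: out = [elem * 2 for elem in range(5) if elem > 2]

After execution: out = [6, 8]
[6, 8]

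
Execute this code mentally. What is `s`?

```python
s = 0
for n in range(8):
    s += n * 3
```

Let's trace through this code step by step.

Initialize: s = 0
Entering loop: for n in range(8):

After execution: s = 84
84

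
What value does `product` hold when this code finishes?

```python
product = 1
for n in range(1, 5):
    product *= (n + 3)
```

Let's trace through this code step by step.

Initialize: product = 1
Entering loop: for n in range(1, 5):

After execution: product = 840
840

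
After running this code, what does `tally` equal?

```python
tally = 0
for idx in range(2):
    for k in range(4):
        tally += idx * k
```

Let's trace through this code step by step.

Initialize: tally = 0
Entering loop: for idx in range(2):

After execution: tally = 6
6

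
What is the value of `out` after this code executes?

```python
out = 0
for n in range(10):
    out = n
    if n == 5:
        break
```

Let's trace through this code step by step.

Initialize: out = 0
Entering loop: for n in range(10):

After execution: out = 5
5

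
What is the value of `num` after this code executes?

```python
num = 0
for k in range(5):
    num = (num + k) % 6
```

Let's trace through this code step by step.

Initialize: num = 0
Entering loop: for k in range(5):

After execution: num = 4
4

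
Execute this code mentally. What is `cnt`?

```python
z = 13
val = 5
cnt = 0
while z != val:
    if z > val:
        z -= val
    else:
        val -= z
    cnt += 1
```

Let's trace through this code step by step.

Initialize: z = 13
Initialize: val = 5
Initialize: cnt = 0
Entering loop: while z != val:

After execution: cnt = 5
5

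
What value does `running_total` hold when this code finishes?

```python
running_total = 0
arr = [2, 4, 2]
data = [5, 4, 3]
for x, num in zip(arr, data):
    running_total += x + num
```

Let's trace through this code step by step.

Initialize: running_total = 0
Initialize: arr = [2, 4, 2]
Initialize: data = [5, 4, 3]
Entering loop: for x, num in zip(arr, data):

After execution: running_total = 20
20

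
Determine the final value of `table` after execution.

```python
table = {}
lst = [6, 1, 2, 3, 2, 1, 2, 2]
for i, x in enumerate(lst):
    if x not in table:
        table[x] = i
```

Let's trace through this code step by step.

Initialize: table = {}
Initialize: lst = [6, 1, 2, 3, 2, 1, 2, 2]
Entering loop: for i, x in enumerate(lst):

After execution: table = {6: 0, 1: 1, 2: 2, 3: 3}
{6: 0, 1: 1, 2: 2, 3: 3}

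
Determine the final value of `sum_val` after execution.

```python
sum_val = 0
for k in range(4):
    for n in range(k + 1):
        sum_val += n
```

Let's trace through this code step by step.

Initialize: sum_val = 0
Entering loop: for k in range(4):

After execution: sum_val = 10
10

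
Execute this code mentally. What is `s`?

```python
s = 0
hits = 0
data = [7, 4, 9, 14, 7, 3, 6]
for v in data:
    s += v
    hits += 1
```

Let's trace through this code step by step.

Initialize: s = 0
Initialize: hits = 0
Initialize: data = [7, 4, 9, 14, 7, 3, 6]
Entering loop: for v in data:

After execution: s = 50
50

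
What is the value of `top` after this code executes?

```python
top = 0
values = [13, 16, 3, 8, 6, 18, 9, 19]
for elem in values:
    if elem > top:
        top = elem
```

Let's trace through this code step by step.

Initialize: top = 0
Initialize: values = [13, 16, 3, 8, 6, 18, 9, 19]
Entering loop: for elem in values:

After execution: top = 19
19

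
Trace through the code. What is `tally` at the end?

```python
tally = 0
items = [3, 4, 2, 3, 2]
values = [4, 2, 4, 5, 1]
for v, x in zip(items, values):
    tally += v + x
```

Let's trace through this code step by step.

Initialize: tally = 0
Initialize: items = [3, 4, 2, 3, 2]
Initialize: values = [4, 2, 4, 5, 1]
Entering loop: for v, x in zip(items, values):

After execution: tally = 30
30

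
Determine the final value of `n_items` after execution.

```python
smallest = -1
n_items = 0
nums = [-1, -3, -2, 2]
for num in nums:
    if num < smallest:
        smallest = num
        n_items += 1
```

Let's trace through this code step by step.

Initialize: smallest = -1
Initialize: n_items = 0
Initialize: nums = [-1, -3, -2, 2]
Entering loop: for num in nums:

After execution: n_items = 1
1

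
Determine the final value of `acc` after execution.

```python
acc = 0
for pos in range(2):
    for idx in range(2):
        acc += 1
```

Let's trace through this code step by step.

Initialize: acc = 0
Entering loop: for pos in range(2):

After execution: acc = 4
4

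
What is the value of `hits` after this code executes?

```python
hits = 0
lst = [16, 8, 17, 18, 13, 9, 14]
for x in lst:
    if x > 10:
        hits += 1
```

Let's trace through this code step by step.

Initialize: hits = 0
Initialize: lst = [16, 8, 17, 18, 13, 9, 14]
Entering loop: for x in lst:

After execution: hits = 5
5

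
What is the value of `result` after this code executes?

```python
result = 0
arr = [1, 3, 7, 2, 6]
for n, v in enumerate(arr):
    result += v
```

Let's trace through this code step by step.

Initialize: result = 0
Initialize: arr = [1, 3, 7, 2, 6]
Entering loop: for n, v in enumerate(arr):

After execution: result = 19
19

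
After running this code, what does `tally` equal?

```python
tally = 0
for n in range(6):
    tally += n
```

Let's trace through this code step by step.

Initialize: tally = 0
Entering loop: for n in range(6):

After execution: tally = 15
15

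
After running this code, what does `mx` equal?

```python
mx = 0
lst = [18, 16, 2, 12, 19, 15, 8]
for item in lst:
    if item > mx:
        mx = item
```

Let's trace through this code step by step.

Initialize: mx = 0
Initialize: lst = [18, 16, 2, 12, 19, 15, 8]
Entering loop: for item in lst:

After execution: mx = 19
19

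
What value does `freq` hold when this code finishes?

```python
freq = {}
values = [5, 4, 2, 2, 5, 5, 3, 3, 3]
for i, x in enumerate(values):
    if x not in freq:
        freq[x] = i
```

Let's trace through this code step by step.

Initialize: freq = {}
Initialize: values = [5, 4, 2, 2, 5, 5, 3, 3, 3]
Entering loop: for i, x in enumerate(values):

After execution: freq = {5: 0, 4: 1, 2: 2, 3: 6}
{5: 0, 4: 1, 2: 2, 3: 6}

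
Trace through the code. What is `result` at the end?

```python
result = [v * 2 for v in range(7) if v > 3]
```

Let's trace through this code step by step.

Initialize: result = [v * 2 for v in range(7) if v > 3]

After execution: result = [8, 10, 12]
[8, 10, 12]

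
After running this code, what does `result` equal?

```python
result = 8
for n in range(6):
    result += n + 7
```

Let's trace through this code step by step.

Initialize: result = 8
Entering loop: for n in range(6):

After execution: result = 65
65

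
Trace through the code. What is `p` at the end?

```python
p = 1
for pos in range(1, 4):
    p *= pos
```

Let's trace through this code step by step.

Initialize: p = 1
Entering loop: for pos in range(1, 4):

After execution: p = 6
6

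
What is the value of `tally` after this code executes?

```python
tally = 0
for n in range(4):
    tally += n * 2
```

Let's trace through this code step by step.

Initialize: tally = 0
Entering loop: for n in range(4):

After execution: tally = 12
12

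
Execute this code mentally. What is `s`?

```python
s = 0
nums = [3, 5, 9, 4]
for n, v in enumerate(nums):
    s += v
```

Let's trace through this code step by step.

Initialize: s = 0
Initialize: nums = [3, 5, 9, 4]
Entering loop: for n, v in enumerate(nums):

After execution: s = 21
21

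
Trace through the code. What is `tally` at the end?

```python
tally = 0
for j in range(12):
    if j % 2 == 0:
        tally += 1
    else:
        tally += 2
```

Let's trace through this code step by step.

Initialize: tally = 0
Entering loop: for j in range(12):

After execution: tally = 18
18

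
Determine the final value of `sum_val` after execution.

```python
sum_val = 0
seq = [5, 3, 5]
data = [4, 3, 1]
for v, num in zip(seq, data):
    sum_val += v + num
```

Let's trace through this code step by step.

Initialize: sum_val = 0
Initialize: seq = [5, 3, 5]
Initialize: data = [4, 3, 1]
Entering loop: for v, num in zip(seq, data):

After execution: sum_val = 21
21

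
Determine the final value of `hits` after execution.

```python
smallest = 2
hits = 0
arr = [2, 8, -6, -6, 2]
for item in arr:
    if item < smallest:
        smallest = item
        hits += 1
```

Let's trace through this code step by step.

Initialize: smallest = 2
Initialize: hits = 0
Initialize: arr = [2, 8, -6, -6, 2]
Entering loop: for item in arr:

After execution: hits = 1
1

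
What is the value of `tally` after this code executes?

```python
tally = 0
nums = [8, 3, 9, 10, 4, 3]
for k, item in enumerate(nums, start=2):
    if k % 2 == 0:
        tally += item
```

Let's trace through this code step by step.

Initialize: tally = 0
Initialize: nums = [8, 3, 9, 10, 4, 3]
Entering loop: for k, item in enumerate(nums, start=2):

After execution: tally = 21
21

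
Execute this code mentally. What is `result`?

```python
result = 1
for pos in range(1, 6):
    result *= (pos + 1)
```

Let's trace through this code step by step.

Initialize: result = 1
Entering loop: for pos in range(1, 6):

After execution: result = 720
720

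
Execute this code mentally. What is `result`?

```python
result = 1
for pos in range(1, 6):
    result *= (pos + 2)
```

Let's trace through this code step by step.

Initialize: result = 1
Entering loop: for pos in range(1, 6):

After execution: result = 2520
2520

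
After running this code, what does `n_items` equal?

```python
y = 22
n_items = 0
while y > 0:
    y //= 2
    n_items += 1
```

Let's trace through this code step by step.

Initialize: y = 22
Initialize: n_items = 0
Entering loop: while y > 0:

After execution: n_items = 5
5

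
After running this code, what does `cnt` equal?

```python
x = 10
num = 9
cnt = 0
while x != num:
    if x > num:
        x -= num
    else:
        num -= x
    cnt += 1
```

Let's trace through this code step by step.

Initialize: x = 10
Initialize: num = 9
Initialize: cnt = 0
Entering loop: while x != num:

After execution: cnt = 9
9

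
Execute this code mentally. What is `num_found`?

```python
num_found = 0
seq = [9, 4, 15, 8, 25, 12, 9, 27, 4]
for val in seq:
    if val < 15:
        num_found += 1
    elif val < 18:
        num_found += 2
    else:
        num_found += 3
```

Let's trace through this code step by step.

Initialize: num_found = 0
Initialize: seq = [9, 4, 15, 8, 25, 12, 9, 27, 4]
Entering loop: for val in seq:

After execution: num_found = 14
14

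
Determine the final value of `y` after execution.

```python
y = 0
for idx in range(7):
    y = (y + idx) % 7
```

Let's trace through this code step by step.

Initialize: y = 0
Entering loop: for idx in range(7):

After execution: y = 0
0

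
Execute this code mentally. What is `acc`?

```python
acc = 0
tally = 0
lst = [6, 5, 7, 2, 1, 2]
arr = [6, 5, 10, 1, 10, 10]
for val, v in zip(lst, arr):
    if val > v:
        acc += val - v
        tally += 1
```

Let's trace through this code step by step.

Initialize: acc = 0
Initialize: tally = 0
Initialize: lst = [6, 5, 7, 2, 1, 2]
Initialize: arr = [6, 5, 10, 1, 10, 10]
Entering loop: for val, v in zip(lst, arr):

After execution: acc = 1
1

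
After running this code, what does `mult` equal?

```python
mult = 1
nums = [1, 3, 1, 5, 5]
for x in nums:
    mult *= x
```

Let's trace through this code step by step.

Initialize: mult = 1
Initialize: nums = [1, 3, 1, 5, 5]
Entering loop: for x in nums:

After execution: mult = 75
75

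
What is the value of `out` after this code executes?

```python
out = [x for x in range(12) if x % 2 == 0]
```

Let's trace through this code step by step.

Initialize: out = [x for x in range(12) if x % 2 == 0]

After execution: out = [0, 2, 4, 6, 8, 10]
[0, 2, 4, 6, 8, 10]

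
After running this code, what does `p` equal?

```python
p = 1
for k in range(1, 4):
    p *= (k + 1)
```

Let's trace through this code step by step.

Initialize: p = 1
Entering loop: for k in range(1, 4):

After execution: p = 24
24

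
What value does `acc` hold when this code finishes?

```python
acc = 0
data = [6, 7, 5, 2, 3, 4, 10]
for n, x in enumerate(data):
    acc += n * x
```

Let's trace through this code step by step.

Initialize: acc = 0
Initialize: data = [6, 7, 5, 2, 3, 4, 10]
Entering loop: for n, x in enumerate(data):

After execution: acc = 115
115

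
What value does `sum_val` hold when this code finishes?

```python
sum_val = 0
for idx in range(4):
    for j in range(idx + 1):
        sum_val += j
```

Let's trace through this code step by step.

Initialize: sum_val = 0
Entering loop: for idx in range(4):

After execution: sum_val = 10
10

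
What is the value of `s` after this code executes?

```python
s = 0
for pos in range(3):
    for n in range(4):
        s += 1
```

Let's trace through this code step by step.

Initialize: s = 0
Entering loop: for pos in range(3):

After execution: s = 12
12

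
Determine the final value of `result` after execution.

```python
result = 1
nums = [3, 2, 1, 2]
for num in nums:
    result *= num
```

Let's trace through this code step by step.

Initialize: result = 1
Initialize: nums = [3, 2, 1, 2]
Entering loop: for num in nums:

After execution: result = 12
12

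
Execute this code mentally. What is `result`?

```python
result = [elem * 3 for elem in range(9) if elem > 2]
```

Let's trace through this code step by step.

Initialize: result = [elem * 3 for elem in range(9) if elem > 2]

After execution: result = [9, 12, 15, 18, 21, 24]
[9, 12, 15, 18, 21, 24]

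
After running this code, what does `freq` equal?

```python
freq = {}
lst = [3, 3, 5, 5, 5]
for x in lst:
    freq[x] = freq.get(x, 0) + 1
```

Let's trace through this code step by step.

Initialize: freq = {}
Initialize: lst = [3, 3, 5, 5, 5]
Entering loop: for x in lst:

After execution: freq = {3: 2, 5: 3}
{3: 2, 5: 3}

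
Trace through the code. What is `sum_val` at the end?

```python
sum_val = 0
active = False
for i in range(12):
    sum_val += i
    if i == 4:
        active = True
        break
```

Let's trace through this code step by step.

Initialize: sum_val = 0
Initialize: active = False
Entering loop: for i in range(12):

After execution: sum_val = 10
10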